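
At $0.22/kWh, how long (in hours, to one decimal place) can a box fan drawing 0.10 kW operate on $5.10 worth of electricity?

231.8 h

Energy available = $5.10 ÷ $0.22/kWh = 23.1818 kWh
Hours = 23.1818 kWh ÷ 0.1 kW = 231.8 h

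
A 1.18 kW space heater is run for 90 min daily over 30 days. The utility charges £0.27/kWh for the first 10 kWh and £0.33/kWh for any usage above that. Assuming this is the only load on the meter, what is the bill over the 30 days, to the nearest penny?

Runtime = 90 min × 30 = 2700 min = 45 h
Energy = 1.18 kW × 45 h = 53.1 kWh
Tier 1 (0–10 kWh): 10 × £0.27 = £2.7
Above 10 kWh: 43.1 × £0.33 = £14.223
Bill = £16.92

£16.92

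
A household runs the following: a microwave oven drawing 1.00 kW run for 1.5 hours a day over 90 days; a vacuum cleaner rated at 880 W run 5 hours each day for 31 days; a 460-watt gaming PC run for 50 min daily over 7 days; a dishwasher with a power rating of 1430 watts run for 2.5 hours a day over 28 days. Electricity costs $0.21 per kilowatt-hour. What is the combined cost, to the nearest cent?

$78.58

microwave oven: Runtime = 1.5 h/day × 90 days = 135 h
microwave oven: 1 kW × 135 h = 135 kWh
vacuum cleaner: Runtime = 5 h/day × 31 days = 155 h
vacuum cleaner: 0.88 kW × 155 h = 136.4 kWh
gaming PC: Runtime = 50 min × 7 = 350 min = 5.833333… h
gaming PC: 0.46 kW × 5.833333… h = 2.683333… kWh
dishwasher: Runtime = 2.5 h/day × 28 days = 70 h
dishwasher: 1.43 kW × 70 h = 100.1 kWh
Total energy = 374.183333… kWh
Cost = 374.183333… × $0.21 = $78.58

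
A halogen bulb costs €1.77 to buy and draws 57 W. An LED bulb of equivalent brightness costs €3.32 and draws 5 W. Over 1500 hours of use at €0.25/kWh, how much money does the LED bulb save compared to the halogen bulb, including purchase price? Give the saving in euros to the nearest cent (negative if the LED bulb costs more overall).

halogen bulb: €1.77 + (57/1000) kW × 1500 h × €0.25 = €1.77 + €21.375 = €23.145
LED bulb: €3.32 + (5/1000) kW × 1500 h × €0.25 = €3.32 + €1.875 = €5.195
Saving = €23.145 − €5.195 = €17.95

€17.95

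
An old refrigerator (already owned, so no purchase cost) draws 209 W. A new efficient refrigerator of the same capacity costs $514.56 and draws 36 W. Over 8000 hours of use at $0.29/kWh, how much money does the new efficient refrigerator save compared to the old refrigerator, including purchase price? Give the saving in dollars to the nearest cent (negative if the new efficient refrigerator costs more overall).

-$113.20

old refrigerator: $0.00 + (209/1000) kW × 8000 h × $0.29 = $0.00 + $484.88 = $484.88
new efficient refrigerator: $514.56 + (36/1000) kW × 8000 h × $0.29 = $514.56 + $83.52 = $598.08
Saving = $484.88 − $598.08 = −$113.2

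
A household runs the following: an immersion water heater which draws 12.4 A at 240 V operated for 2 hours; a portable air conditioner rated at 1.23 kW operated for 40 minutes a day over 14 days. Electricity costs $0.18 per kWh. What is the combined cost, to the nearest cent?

immersion water heater: Power = 12.4 A × 240 V = 2976 W = 2.976 kW
immersion water heater: 2.976 kW × 2 h = 5.952 kWh
portable air conditioner: Runtime = 40 min × 14 = 560 min = 9.333333… h
portable air conditioner: 1.23 kW × 9.333333… h = 11.48 kWh
Total energy = 17.432 kWh
Cost = 17.432 × $0.18 = $3.14

$3.14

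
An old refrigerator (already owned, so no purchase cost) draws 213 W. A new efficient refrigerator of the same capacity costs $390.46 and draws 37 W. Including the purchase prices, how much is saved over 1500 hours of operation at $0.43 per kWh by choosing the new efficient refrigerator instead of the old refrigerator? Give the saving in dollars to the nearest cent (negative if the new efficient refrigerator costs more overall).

-$276.94

old refrigerator: $0.00 + (213/1000) kW × 1500 h × $0.43 = $0.00 + $137.385 = $137.385
new efficient refrigerator: $390.46 + (37/1000) kW × 1500 h × $0.43 = $390.46 + $23.865 = $414.325
Saving = $137.385 − $414.325 = −$276.94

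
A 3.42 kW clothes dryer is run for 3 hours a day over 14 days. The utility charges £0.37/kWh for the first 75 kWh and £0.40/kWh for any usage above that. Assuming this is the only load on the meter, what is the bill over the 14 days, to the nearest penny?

£55.21

Runtime = 3 h/day × 14 days = 42 h
Energy = 3.42 kW × 42 h = 143.64 kWh
Tier 1 (0–75 kWh): 75 × £0.37 = £27.75
Above 75 kWh: 68.64 × £0.40 = £27.456
Bill = £55.21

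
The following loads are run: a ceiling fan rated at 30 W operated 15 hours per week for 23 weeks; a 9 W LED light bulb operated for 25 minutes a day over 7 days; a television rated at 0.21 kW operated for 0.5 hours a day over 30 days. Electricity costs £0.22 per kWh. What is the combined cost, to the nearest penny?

ceiling fan: Runtime = 15 h/week × 23 weeks = 345 h
ceiling fan: 0.03 kW × 345 h = 10.35 kWh
LED light bulb: Runtime = 25 min × 7 = 175 min = 2.916666… h
LED light bulb: 0.009 kW × 2.916666… h = 0.02625 kWh
television: Runtime = 0.5 h/day × 30 days = 15 h
television: 0.21 kW × 15 h = 3.15 kWh
Total energy = 13.52625 kWh
Cost = 13.52625 × £0.22 = £2.98

£2.98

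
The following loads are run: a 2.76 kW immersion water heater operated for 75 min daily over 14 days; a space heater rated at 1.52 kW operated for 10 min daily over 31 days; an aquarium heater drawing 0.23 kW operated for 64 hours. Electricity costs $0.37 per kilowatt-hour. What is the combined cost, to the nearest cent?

$26.22

immersion water heater: Runtime = 75 min × 14 = 1050 min = 17.5 h
immersion water heater: 2.76 kW × 17.5 h = 48.3 kWh
space heater: Runtime = 10 min × 31 = 310 min = 5.166666… h
space heater: 1.52 kW × 5.166666… h = 7.853333… kWh
aquarium heater: 0.23 kW × 64 h = 14.72 kWh
Total energy = 70.873333… kWh
Cost = 70.873333… × $0.37 = $26.22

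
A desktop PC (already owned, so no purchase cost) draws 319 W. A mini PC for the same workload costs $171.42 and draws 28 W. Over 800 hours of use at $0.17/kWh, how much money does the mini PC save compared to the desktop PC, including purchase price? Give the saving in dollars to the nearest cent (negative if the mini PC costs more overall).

-$131.84

desktop PC: $0.00 + (319/1000) kW × 800 h × $0.17 = $0.00 + $43.384 = $43.384
mini PC: $171.42 + (28/1000) kW × 800 h × $0.17 = $171.42 + $3.808 = $175.228
Saving = $43.384 − $175.228 = −$131.844 → -$131.84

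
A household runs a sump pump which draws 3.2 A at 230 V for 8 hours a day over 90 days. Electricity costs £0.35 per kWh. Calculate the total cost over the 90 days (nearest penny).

Power = 3.2 A × 230 V = 736 W = 0.736 kW
Runtime = 8 h/day × 90 days = 720 h
Energy = 0.736 kW × 720 h = 529.92 kWh
Cost = 529.92 kWh × £0.35/kWh = £185.47

£185.47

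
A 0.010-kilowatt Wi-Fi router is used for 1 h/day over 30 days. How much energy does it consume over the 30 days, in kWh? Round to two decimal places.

Runtime = 1 h/day × 30 days = 30 h
Energy = 0.01 kW × 30 h = 0.3 kWh

0.30 kWh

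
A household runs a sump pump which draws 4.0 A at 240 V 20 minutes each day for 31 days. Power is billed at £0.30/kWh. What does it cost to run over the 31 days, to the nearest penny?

Power = 4.0 A × 240 V = 960 W = 0.96 kW
Runtime = 20 min × 31 = 620 min = 10.333333… h
Energy = 0.96 kW × 10.333333… h = 9.92 kWh
Cost = 9.92 kWh × £0.30/kWh = £2.98

£2.98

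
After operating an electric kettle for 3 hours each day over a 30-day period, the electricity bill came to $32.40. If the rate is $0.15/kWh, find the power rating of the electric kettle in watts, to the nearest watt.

2400 W

Energy = $32.40 ÷ $0.15/kWh = 216 kWh
Runtime = 3 h/day × 30 days = 90 h
Power = 216 kWh ÷ 90 h = 2.4 kW = 2400 W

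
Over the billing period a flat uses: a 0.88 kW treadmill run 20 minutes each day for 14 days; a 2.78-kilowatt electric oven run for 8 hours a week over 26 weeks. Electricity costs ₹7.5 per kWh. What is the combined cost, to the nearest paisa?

treadmill: Runtime = 20 min × 14 = 280 min = 4.666666… h
treadmill: 0.88 kW × 4.666666… h = 4.106666… kWh
electric oven: Runtime = 8 h/week × 26 weeks = 208 h
electric oven: 2.78 kW × 208 h = 578.24 kWh
Total energy = 582.346666… kWh
Cost = 582.346666… × ₹7.5 = ₹4367.60

₹4367.60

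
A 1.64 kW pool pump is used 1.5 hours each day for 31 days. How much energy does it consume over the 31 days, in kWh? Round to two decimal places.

Runtime = 1.5 h/day × 31 days = 46.5 h
Energy = 1.64 kW × 46.5 h = 76.26 kWh

76.26 kWh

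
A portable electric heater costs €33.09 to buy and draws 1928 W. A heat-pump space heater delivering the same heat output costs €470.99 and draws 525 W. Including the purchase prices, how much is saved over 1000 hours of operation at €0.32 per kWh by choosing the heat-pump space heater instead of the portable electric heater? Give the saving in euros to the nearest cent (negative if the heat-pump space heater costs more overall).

€11.06

portable electric heater: €33.09 + (1928/1000) kW × 1000 h × €0.32 = €33.09 + €616.96 = €650.05
heat-pump space heater: €470.99 + (525/1000) kW × 1000 h × €0.32 = €470.99 + €168 = €638.99
Saving = €650.05 − €638.99 = €11.06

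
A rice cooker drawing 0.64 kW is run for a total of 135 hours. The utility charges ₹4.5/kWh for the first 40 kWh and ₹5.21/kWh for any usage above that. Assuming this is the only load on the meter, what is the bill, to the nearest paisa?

Energy = 0.64 kW × 135 h = 86.4 kWh
Tier 1 (0–40 kWh): 40 × ₹4.5 = ₹180
Above 40 kWh: 46.4 × ₹5.21 = ₹241.744
Bill = ₹421.74

₹421.74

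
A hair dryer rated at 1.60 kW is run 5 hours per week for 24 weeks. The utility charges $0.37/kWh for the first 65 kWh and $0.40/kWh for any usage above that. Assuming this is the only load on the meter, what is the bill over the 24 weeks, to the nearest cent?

Runtime = 5 h/week × 24 weeks = 120 h
Energy = 1.6 kW × 120 h = 192 kWh
Tier 1 (0–65 kWh): 65 × $0.37 = $24.05
Above 65 kWh: 127 × $0.40 = $50.8
Bill = $74.85

$74.85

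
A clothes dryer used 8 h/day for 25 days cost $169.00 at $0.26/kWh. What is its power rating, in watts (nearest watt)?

Energy = $169.00 ÷ $0.26/kWh = 650 kWh
Runtime = 8 h/day × 25 days = 200 h
Power = 650 kWh ÷ 200 h = 3.25 kW = 3250 W

3250 W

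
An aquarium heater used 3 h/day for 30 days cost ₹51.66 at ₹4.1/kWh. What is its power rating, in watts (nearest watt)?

Energy = ₹51.66 ÷ ₹4.1/kWh = 12.6 kWh
Runtime = 3 h/day × 30 days = 90 h
Power = 12.6 kWh ÷ 90 h = 0.14 kW = 140 W

140 W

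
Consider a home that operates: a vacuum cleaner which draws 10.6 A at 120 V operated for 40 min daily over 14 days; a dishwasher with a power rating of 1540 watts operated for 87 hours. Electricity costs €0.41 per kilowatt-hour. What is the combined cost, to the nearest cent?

vacuum cleaner: Power = 10.6 A × 120 V = 1272 W = 1.272 kW
vacuum cleaner: Runtime = 40 min × 14 = 560 min = 9.333333… h
vacuum cleaner: 1.272 kW × 9.333333… h = 11.872 kWh
dishwasher: 1.54 kW × 87 h = 133.98 kWh
Total energy = 145.852 kWh
Cost = 145.852 × €0.41 = €59.80

€59.80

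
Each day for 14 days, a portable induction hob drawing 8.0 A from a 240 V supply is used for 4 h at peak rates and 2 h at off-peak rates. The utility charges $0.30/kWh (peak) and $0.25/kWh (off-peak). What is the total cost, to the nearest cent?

$45.70

Power = 8.0 A × 240 V = 1920 W = 1.92 kW
Peak energy = 1.92 kW × 4 h × 14 = 107.52 kWh
Off-peak energy = 1.92 kW × 2 h × 14 = 53.76 kWh
Cost = 107.52 × $0.30 + 53.76 × $0.25 = $32.256 + $13.44 = $45.70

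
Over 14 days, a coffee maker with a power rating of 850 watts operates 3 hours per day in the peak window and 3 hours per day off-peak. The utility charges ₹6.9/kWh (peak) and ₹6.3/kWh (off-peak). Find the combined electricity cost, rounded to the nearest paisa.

₹471.24

Peak energy = 0.85 kW × 3 h × 14 = 35.7 kWh
Off-peak energy = 0.85 kW × 3 h × 14 = 35.7 kWh
Cost = 35.7 × ₹6.9 + 35.7 × ₹6.3 = ₹246.33 + ₹224.91 = ₹471.24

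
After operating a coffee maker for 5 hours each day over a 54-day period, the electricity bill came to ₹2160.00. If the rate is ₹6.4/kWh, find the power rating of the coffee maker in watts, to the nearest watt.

1250 W

Energy = ₹2160.00 ÷ ₹6.4/kWh = 337.5 kWh
Runtime = 5 h/day × 54 days = 270 h
Power = 337.5 kWh ÷ 270 h = 1.25 kW = 1250 W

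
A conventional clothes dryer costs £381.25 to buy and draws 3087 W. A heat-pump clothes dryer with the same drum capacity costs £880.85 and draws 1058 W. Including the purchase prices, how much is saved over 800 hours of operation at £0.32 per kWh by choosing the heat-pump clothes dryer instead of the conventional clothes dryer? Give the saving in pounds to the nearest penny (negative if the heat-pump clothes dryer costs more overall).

conventional clothes dryer: £381.25 + (3087/1000) kW × 800 h × £0.32 = £381.25 + £790.272 = £1171.522
heat-pump clothes dryer: £880.85 + (1058/1000) kW × 800 h × £0.32 = £880.85 + £270.848 = £1151.698
Saving = £1171.522 − £1151.698 = £19.824 → £19.82

£19.82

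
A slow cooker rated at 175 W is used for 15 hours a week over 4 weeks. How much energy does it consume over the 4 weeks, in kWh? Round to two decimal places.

10.50 kWh

Runtime = 15 h/week × 4 weeks = 60 h
Energy = 0.175 kW × 60 h = 10.5 kWh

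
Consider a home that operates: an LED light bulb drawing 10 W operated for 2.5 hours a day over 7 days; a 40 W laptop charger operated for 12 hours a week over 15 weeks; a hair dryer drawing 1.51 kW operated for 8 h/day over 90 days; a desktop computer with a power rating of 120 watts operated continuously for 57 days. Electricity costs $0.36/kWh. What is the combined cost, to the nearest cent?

LED light bulb: Runtime = 2.5 h/day × 7 days = 17.5 h
LED light bulb: 0.01 kW × 17.5 h = 0.175 kWh
laptop charger: Runtime = 12 h/week × 15 weeks = 180 h
laptop charger: 0.04 kW × 180 h = 7.2 kWh
hair dryer: Runtime = 8 h/day × 90 days = 720 h
hair dryer: 1.51 kW × 720 h = 1087.2 kWh
desktop computer: Runtime = 24 h × 57 = 1368 h
desktop computer: 0.12 kW × 1368 h = 164.16 kWh
Total energy = 1258.735 kWh
Cost = 1258.735 × $0.36 = $453.14

$453.14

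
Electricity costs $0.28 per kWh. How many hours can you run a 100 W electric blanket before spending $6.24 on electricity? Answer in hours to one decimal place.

Energy available = $6.24 ÷ $0.28/kWh = 22.2857 kWh
Hours = 22.2857 kWh ÷ 0.1 kW = 222.9 h

222.9 h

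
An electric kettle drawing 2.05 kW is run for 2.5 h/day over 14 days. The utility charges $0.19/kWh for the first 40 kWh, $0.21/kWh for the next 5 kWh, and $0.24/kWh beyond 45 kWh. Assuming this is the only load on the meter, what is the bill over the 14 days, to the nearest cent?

$15.07

Runtime = 2.5 h/day × 14 days = 35 h
Energy = 2.05 kW × 35 h = 71.75 kWh
Tier 1 (0–40 kWh): 40 × $0.19 = $7.6
Tier 2 (40–45 kWh): 5 × $0.21 = $1.05
Above 45 kWh: 26.75 × $0.24 = $6.42
Bill = $15.07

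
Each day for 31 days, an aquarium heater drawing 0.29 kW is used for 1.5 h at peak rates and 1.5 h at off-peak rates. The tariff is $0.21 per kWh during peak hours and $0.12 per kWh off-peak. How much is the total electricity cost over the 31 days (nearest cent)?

Peak energy = 0.29 kW × 1.5 h × 31 = 13.485 kWh
Off-peak energy = 0.29 kW × 1.5 h × 31 = 13.485 kWh
Cost = 13.485 × $0.21 + 13.485 × $0.12 = $2.83185 + $1.6182 = $4.45

$4.45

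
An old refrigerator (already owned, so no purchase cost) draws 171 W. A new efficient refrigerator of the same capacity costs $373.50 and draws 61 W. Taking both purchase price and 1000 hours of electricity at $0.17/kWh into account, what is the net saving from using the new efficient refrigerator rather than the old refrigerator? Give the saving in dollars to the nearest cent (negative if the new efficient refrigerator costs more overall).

old refrigerator: $0.00 + (171/1000) kW × 1000 h × $0.17 = $0.00 + $29.07 = $29.07
new efficient refrigerator: $373.50 + (61/1000) kW × 1000 h × $0.17 = $373.50 + $10.37 = $383.87
Saving = $29.07 − $383.87 = −$354.8

-$354.80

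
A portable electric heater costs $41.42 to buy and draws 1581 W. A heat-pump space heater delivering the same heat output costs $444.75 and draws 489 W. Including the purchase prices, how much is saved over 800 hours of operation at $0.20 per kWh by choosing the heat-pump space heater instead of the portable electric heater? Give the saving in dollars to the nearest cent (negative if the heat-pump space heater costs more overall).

-$228.61

portable electric heater: $41.42 + (1581/1000) kW × 800 h × $0.20 = $41.42 + $252.96 = $294.38
heat-pump space heater: $444.75 + (489/1000) kW × 800 h × $0.20 = $444.75 + $78.24 = $522.99
Saving = $294.38 − $522.99 = −$228.61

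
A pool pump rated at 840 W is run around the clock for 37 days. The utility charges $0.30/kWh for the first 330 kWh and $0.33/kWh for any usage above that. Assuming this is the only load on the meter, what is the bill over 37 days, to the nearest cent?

Runtime = 24 h × 37 = 888 h
Energy = 0.84 kW × 888 h = 745.92 kWh
Tier 1 (0–330 kWh): 330 × $0.30 = $99
Above 330 kWh: 415.92 × $0.33 = $137.2536
Bill = $236.25

$236.25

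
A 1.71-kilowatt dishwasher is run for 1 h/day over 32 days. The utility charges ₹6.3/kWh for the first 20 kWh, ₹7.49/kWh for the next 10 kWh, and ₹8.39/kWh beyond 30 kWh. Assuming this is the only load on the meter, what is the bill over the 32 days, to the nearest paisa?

₹408.30

Runtime = 1 h/day × 32 days = 32 h
Energy = 1.71 kW × 32 h = 54.72 kWh
Tier 1 (0–20 kWh): 20 × ₹6.3 = ₹126
Tier 2 (20–30 kWh): 10 × ₹7.49 = ₹74.9
Above 30 kWh: 24.72 × ₹8.39 = ₹207.4008
Bill = ₹408.30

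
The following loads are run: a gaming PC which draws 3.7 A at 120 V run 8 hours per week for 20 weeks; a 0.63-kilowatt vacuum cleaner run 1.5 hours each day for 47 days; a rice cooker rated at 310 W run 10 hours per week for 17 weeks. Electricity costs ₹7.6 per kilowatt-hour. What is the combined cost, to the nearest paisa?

gaming PC: Power = 3.7 A × 120 V = 444 W = 0.444 kW
gaming PC: Runtime = 8 h/week × 20 weeks = 160 h
gaming PC: 0.444 kW × 160 h = 71.04 kWh
vacuum cleaner: Runtime = 1.5 h/day × 47 days = 70.5 h
vacuum cleaner: 0.63 kW × 70.5 h = 44.415 kWh
rice cooker: Runtime = 10 h/week × 17 weeks = 170 h
rice cooker: 0.31 kW × 170 h = 52.7 kWh
Total energy = 168.155 kWh
Cost = 168.155 × ₹7.6 = ₹1277.98

₹1277.98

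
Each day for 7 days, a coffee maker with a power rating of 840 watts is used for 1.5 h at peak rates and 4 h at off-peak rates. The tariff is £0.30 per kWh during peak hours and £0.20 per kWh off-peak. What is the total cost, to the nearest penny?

£7.35

Peak energy = 0.84 kW × 1.5 h × 7 = 8.82 kWh
Off-peak energy = 0.84 kW × 4 h × 7 = 23.52 kWh
Cost = 8.82 × £0.30 + 23.52 × £0.20 = £2.646 + £4.704 = £7.35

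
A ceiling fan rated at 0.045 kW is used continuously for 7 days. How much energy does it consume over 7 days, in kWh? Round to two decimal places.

7.56 kWh

Runtime = 24 h × 7 = 168 h
Energy = 0.045 kW × 168 h = 7.56 kWh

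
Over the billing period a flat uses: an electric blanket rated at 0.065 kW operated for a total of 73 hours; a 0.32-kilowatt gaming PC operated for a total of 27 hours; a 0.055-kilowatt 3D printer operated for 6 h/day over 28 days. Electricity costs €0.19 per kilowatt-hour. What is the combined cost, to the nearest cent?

€4.30

electric blanket: 0.065 kW × 73 h = 4.745 kWh
gaming PC: 0.32 kW × 27 h = 8.64 kWh
3D printer: Runtime = 6 h/day × 28 days = 168 h
3D printer: 0.055 kW × 168 h = 9.24 kWh
Total energy = 22.625 kWh
Cost = 22.625 × €0.19 = €4.30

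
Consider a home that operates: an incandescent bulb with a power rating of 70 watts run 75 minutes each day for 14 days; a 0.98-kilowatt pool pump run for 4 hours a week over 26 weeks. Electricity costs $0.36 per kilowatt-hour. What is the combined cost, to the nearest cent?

$37.13

incandescent bulb: Runtime = 75 min × 14 = 1050 min = 17.5 h
incandescent bulb: 0.07 kW × 17.5 h = 1.225 kWh
pool pump: Runtime = 4 h/week × 26 weeks = 104 h
pool pump: 0.98 kW × 104 h = 101.92 kWh
Total energy = 103.145 kWh
Cost = 103.145 × $0.36 = $37.13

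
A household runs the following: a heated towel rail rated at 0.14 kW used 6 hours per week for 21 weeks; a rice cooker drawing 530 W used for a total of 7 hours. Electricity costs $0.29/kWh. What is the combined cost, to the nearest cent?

$6.19

heated towel rail: Runtime = 6 h/week × 21 weeks = 126 h
heated towel rail: 0.14 kW × 126 h = 17.64 kWh
rice cooker: 0.53 kW × 7 h = 3.71 kWh
Total energy = 21.35 kWh
Cost = 21.35 × $0.29 = $6.19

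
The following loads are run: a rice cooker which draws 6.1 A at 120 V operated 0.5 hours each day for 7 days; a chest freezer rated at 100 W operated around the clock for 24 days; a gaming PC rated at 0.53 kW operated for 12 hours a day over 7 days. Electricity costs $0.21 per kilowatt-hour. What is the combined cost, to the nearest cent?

rice cooker: Power = 6.1 A × 120 V = 732 W = 0.732 kW
rice cooker: Runtime = 0.5 h/day × 7 days = 3.5 h
rice cooker: 0.732 kW × 3.5 h = 2.562 kWh
chest freezer: Runtime = 24 h × 24 = 576 h
chest freezer: 0.1 kW × 576 h = 57.6 kWh
gaming PC: Runtime = 12 h/day × 7 days = 84 h
gaming PC: 0.53 kW × 84 h = 44.52 kWh
Total energy = 104.682 kWh
Cost = 104.682 × $0.21 = $21.98

$21.98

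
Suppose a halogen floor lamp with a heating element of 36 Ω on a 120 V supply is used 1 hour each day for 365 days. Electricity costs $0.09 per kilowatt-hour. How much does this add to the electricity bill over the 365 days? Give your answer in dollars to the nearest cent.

Power = V²/R = 120²/36 = 400 W = 0.4 kW
Runtime = 1 h/day × 365 days = 365 h
Energy = 0.4 kW × 365 h = 146 kWh
Cost = 146 kWh × $0.09/kWh = $13.14

$13.14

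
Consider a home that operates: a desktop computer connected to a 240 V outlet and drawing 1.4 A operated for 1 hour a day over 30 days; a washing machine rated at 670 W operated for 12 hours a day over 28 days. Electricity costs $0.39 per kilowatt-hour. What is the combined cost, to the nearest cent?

$91.73

desktop computer: Power = 1.4 A × 240 V = 336 W = 0.336 kW
desktop computer: Runtime = 1 h/day × 30 days = 30 h
desktop computer: 0.336 kW × 30 h = 10.08 kWh
washing machine: Runtime = 12 h/day × 28 days = 336 h
washing machine: 0.67 kW × 336 h = 225.12 kWh
Total energy = 235.2 kWh
Cost = 235.2 × $0.39 = $91.73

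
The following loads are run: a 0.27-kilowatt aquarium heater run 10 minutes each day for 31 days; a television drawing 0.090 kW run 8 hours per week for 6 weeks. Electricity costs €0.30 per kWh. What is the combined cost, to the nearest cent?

€1.71

aquarium heater: Runtime = 10 min × 31 = 310 min = 5.166666… h
aquarium heater: 0.27 kW × 5.166666… h = 1.395 kWh
television: Runtime = 8 h/week × 6 weeks = 48 h
television: 0.09 kW × 48 h = 4.32 kWh
Total energy = 5.715 kWh
Cost = 5.715 × €0.30 = €1.71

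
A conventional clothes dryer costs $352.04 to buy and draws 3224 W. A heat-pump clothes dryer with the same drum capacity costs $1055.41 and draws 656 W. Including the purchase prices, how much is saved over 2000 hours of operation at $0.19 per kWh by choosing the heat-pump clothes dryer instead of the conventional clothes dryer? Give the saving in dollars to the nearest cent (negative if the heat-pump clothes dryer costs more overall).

$272.47

conventional clothes dryer: $352.04 + (3224/1000) kW × 2000 h × $0.19 = $352.04 + $1225.12 = $1577.16
heat-pump clothes dryer: $1055.41 + (656/1000) kW × 2000 h × $0.19 = $1055.41 + $249.28 = $1304.69
Saving = $1577.16 − $1304.69 = $272.47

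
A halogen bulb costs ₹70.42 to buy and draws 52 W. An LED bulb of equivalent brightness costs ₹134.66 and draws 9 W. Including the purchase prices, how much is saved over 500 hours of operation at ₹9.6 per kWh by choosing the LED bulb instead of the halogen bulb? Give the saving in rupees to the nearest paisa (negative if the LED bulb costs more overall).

halogen bulb: ₹70.42 + (52/1000) kW × 500 h × ₹9.6 = ₹70.42 + ₹249.6 = ₹320.02
LED bulb: ₹134.66 + (9/1000) kW × 500 h × ₹9.6 = ₹134.66 + ₹43.2 = ₹177.86
Saving = ₹320.02 − ₹177.86 = ₹142.16

₹142.16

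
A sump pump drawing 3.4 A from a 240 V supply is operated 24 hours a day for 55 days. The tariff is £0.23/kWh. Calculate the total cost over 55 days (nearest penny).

Power = 3.4 A × 240 V = 816 W = 0.816 kW
Runtime = 24 h × 55 = 1320 h
Energy = 0.816 kW × 1320 h = 1077.12 kWh
Cost = 1077.12 kWh × £0.23/kWh = £247.74

£247.74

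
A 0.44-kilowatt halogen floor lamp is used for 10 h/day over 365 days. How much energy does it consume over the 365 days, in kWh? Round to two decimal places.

Runtime = 10 h/day × 365 days = 3650 h
Energy = 0.44 kW × 3650 h = 1606 kWh

1606.00 kWh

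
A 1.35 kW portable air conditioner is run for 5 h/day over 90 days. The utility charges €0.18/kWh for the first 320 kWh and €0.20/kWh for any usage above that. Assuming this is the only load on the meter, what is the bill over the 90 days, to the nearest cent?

€115.10

Runtime = 5 h/day × 90 days = 450 h
Energy = 1.35 kW × 450 h = 607.5 kWh
Tier 1 (0–320 kWh): 320 × €0.18 = €57.6
Above 320 kWh: 287.5 × €0.20 = €57.5
Bill = €115.10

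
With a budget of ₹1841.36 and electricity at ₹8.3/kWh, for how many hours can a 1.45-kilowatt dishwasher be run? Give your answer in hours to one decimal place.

Energy available = ₹1841.36 ÷ ₹8.3/kWh = 221.8506 kWh
Hours = 221.8506 kWh ÷ 1.45 kW = 153.0 h

153.0 h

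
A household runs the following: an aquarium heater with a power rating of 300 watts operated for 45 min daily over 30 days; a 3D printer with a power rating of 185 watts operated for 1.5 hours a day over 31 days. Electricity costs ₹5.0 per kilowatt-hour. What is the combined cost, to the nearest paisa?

aquarium heater: Runtime = 45 min × 30 = 1350 min = 22.5 h
aquarium heater: 0.3 kW × 22.5 h = 6.75 kWh
3D printer: Runtime = 1.5 h/day × 31 days = 46.5 h
3D printer: 0.185 kW × 46.5 h = 8.6025 kWh
Total energy = 15.3525 kWh
Cost = 15.3525 × ₹5.0 = ₹76.76

₹76.76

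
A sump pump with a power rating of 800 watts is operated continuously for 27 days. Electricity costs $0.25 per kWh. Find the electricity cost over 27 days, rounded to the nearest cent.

Runtime = 24 h × 27 = 648 h
Energy = 0.8 kW × 648 h = 518.4 kWh
Cost = 518.4 kWh × $0.25/kWh = $129.60

$129.60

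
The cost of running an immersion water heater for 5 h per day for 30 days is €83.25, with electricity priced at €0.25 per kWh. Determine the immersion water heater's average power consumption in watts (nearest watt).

2220 W

Energy = €83.25 ÷ €0.25/kWh = 333 kWh
Runtime = 5 h/day × 30 days = 150 h
Power = 333 kWh ÷ 150 h = 2.22 kW = 2220 W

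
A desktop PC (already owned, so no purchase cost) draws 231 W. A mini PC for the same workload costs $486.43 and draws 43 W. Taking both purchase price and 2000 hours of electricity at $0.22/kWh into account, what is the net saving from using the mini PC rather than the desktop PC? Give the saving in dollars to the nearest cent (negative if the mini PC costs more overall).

-$403.71

desktop PC: $0.00 + (231/1000) kW × 2000 h × $0.22 = $0.00 + $101.64 = $101.64
mini PC: $486.43 + (43/1000) kW × 2000 h × $0.22 = $486.43 + $18.92 = $505.35
Saving = $101.64 − $505.35 = −$403.71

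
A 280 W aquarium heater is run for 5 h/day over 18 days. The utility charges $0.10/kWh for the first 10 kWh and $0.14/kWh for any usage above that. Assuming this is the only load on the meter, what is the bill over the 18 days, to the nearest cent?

Runtime = 5 h/day × 18 days = 90 h
Energy = 0.28 kW × 90 h = 25.2 kWh
Tier 1 (0–10 kWh): 10 × $0.10 = $1
Above 10 kWh: 15.2 × $0.14 = $2.128
Bill = $3.13

$3.13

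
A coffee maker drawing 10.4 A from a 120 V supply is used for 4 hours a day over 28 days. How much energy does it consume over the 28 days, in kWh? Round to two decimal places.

139.78 kWh

Power = 10.4 A × 120 V = 1248 W = 1.248 kW
Runtime = 4 h/day × 28 days = 112 h
Energy = 1.248 kW × 112 h = 139.776 kWh ≈ 139.78 kWh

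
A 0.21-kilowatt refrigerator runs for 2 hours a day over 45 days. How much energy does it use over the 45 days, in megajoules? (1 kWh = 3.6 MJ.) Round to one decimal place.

Runtime = 2 h/day × 45 days = 90 h
Energy = 0.21 kW × 90 h = 18.9 kWh
= 18.9 × 3.6 MJ = 68.0 MJ

68.0 MJ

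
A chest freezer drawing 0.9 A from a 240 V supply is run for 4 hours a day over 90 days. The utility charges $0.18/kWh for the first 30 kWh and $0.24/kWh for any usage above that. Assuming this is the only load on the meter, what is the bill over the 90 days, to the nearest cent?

Power = 0.9 A × 240 V = 216 W = 0.216 kW
Runtime = 4 h/day × 90 days = 360 h
Energy = 0.216 kW × 360 h = 77.76 kWh
Tier 1 (0–30 kWh): 30 × $0.18 = $5.4
Above 30 kWh: 47.76 × $0.24 = $11.4624
Bill = $16.86

$16.86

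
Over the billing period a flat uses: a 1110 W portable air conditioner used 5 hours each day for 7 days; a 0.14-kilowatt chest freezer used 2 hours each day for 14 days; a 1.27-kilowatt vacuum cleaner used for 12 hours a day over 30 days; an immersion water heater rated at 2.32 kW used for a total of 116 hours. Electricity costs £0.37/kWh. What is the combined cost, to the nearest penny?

portable air conditioner: Runtime = 5 h/day × 7 days = 35 h
portable air conditioner: 1.11 kW × 35 h = 38.85 kWh
chest freezer: Runtime = 2 h/day × 14 days = 28 h
chest freezer: 0.14 kW × 28 h = 3.92 kWh
vacuum cleaner: Runtime = 12 h/day × 30 days = 360 h
vacuum cleaner: 1.27 kW × 360 h = 457.2 kWh
immersion water heater: 2.32 kW × 116 h = 269.12 kWh
Total energy = 769.09 kWh
Cost = 769.09 × £0.37 = £284.56

£284.56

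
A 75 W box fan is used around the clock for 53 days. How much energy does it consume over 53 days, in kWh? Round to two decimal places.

Runtime = 24 h × 53 = 1272 h
Energy = 0.075 kW × 1272 h = 95.4 kWh

95.40 kWh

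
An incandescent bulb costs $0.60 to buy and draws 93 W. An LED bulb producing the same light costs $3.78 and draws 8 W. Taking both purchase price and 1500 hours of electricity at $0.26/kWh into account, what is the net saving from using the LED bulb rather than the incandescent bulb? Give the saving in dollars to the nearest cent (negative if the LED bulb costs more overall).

$29.97

incandescent bulb: $0.60 + (93/1000) kW × 1500 h × $0.26 = $0.60 + $36.27 = $36.87
LED bulb: $3.78 + (8/1000) kW × 1500 h × $0.26 = $3.78 + $3.12 = $6.9
Saving = $36.87 − $6.9 = $29.97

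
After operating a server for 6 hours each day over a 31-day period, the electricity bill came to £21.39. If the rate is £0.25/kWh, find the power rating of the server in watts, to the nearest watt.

460 W

Energy = £21.39 ÷ £0.25/kWh = 85.56 kWh
Runtime = 6 h/day × 31 days = 186 h
Power = 85.56 kWh ÷ 186 h = 0.46 kW = 460 W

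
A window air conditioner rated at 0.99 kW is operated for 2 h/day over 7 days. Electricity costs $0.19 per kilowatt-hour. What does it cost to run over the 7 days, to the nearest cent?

Runtime = 2 h/day × 7 days = 14 h
Energy = 0.99 kW × 14 h = 13.86 kWh
Cost = 13.86 kWh × $0.19/kWh = $2.63

$2.63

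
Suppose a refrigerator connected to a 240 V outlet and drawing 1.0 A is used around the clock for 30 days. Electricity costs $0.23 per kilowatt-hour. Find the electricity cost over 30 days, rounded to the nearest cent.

$39.74

Power = 1.0 A × 240 V = 240 W = 0.24 kW
Runtime = 24 h × 30 = 720 h
Energy = 0.24 kW × 720 h = 172.8 kWh
Cost = 172.8 kWh × $0.23/kWh = $39.74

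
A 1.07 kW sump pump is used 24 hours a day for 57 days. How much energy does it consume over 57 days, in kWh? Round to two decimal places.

Runtime = 24 h × 57 = 1368 h
Energy = 1.07 kW × 1368 h = 1463.76 kWh

1463.76 kWh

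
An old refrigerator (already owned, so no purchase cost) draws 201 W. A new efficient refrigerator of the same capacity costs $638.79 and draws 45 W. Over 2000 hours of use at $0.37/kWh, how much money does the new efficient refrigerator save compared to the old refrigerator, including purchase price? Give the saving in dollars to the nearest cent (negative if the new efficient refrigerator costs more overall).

-$523.35

old refrigerator: $0.00 + (201/1000) kW × 2000 h × $0.37 = $0.00 + $148.74 = $148.74
new efficient refrigerator: $638.79 + (45/1000) kW × 2000 h × $0.37 = $638.79 + $33.3 = $672.09
Saving = $148.74 − $672.09 = −$523.35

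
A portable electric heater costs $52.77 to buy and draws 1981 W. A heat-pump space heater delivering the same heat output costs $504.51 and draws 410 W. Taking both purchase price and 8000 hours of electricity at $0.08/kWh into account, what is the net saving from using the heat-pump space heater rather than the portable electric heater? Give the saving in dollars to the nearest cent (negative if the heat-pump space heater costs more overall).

portable electric heater: $52.77 + (1981/1000) kW × 8000 h × $0.08 = $52.77 + $1267.84 = $1320.61
heat-pump space heater: $504.51 + (410/1000) kW × 8000 h × $0.08 = $504.51 + $262.4 = $766.91
Saving = $1320.61 − $766.91 = $553.7

$553.70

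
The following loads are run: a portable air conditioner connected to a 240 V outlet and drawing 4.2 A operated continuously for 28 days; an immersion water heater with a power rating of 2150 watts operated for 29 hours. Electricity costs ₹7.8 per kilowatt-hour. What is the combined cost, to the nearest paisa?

portable air conditioner: Power = 4.2 A × 240 V = 1008 W = 1.008 kW
portable air conditioner: Runtime = 24 h × 28 = 672 h
portable air conditioner: 1.008 kW × 672 h = 677.376 kWh
immersion water heater: 2.15 kW × 29 h = 62.35 kWh
Total energy = 739.726 kWh
Cost = 739.726 × ₹7.8 = ₹5769.86

₹5769.86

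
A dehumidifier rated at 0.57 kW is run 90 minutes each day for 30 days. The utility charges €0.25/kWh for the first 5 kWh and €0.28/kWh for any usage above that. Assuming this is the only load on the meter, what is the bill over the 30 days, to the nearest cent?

€7.03

Runtime = 90 min × 30 = 2700 min = 45 h
Energy = 0.57 kW × 45 h = 25.65 kWh
Tier 1 (0–5 kWh): 5 × €0.25 = €1.25
Above 5 kWh: 20.65 × €0.28 = €5.782
Bill = €7.03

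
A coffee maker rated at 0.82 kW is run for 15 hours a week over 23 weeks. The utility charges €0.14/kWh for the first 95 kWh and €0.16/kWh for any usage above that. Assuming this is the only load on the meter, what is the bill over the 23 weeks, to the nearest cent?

Runtime = 15 h/week × 23 weeks = 345 h
Energy = 0.82 kW × 345 h = 282.9 kWh
Tier 1 (0–95 kWh): 95 × €0.14 = €13.3
Above 95 kWh: 187.9 × €0.16 = €30.064
Bill = €43.36

€43.36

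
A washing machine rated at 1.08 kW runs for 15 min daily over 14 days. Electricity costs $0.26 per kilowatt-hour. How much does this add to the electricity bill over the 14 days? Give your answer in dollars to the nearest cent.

$0.98

Runtime = 15 min × 14 = 210 min = 3.5 h
Energy = 1.08 kW × 3.5 h = 3.78 kWh
Cost = 3.78 kWh × $0.26/kWh = $0.98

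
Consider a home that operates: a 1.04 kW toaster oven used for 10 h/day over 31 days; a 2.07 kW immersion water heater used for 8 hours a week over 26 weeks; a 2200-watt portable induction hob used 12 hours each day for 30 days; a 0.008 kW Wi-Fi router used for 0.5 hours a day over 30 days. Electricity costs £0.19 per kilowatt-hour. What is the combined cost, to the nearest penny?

toaster oven: Runtime = 10 h/day × 31 days = 310 h
toaster oven: 1.04 kW × 310 h = 322.4 kWh
immersion water heater: Runtime = 8 h/week × 26 weeks = 208 h
immersion water heater: 2.07 kW × 208 h = 430.56 kWh
portable induction hob: Runtime = 12 h/day × 30 days = 360 h
portable induction hob: 2.2 kW × 360 h = 792 kWh
Wi-Fi router: Runtime = 0.5 h/day × 30 days = 15 h
Wi-Fi router: 0.008 kW × 15 h = 0.12 kWh
Total energy = 1545.08 kWh
Cost = 1545.08 × £0.19 = £293.57

£293.57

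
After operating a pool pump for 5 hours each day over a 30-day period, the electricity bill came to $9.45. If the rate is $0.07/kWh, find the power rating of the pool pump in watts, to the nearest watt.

Energy = $9.45 ÷ $0.07/kWh = 135 kWh
Runtime = 5 h/day × 30 days = 150 h
Power = 135 kWh ÷ 150 h = 0.9 kW = 900 W

900 W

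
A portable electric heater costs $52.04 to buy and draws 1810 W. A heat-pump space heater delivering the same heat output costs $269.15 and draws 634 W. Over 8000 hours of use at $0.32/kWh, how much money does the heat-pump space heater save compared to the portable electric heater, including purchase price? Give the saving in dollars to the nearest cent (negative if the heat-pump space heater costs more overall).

$2793.45

portable electric heater: $52.04 + (1810/1000) kW × 8000 h × $0.32 = $52.04 + $4633.6 = $4685.64
heat-pump space heater: $269.15 + (634/1000) kW × 8000 h × $0.32 = $269.15 + $1623.04 = $1892.19
Saving = $4685.64 − $1892.19 = $2793.45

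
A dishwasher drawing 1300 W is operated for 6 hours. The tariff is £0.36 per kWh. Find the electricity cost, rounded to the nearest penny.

£2.81

Energy = 1.3 kW × 6 h = 7.8 kWh
Cost = 7.8 kWh × £0.36/kWh = £2.81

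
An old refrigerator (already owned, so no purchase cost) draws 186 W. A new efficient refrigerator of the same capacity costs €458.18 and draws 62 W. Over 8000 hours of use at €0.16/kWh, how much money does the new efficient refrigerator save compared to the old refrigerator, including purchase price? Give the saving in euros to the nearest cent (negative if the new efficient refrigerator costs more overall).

-€299.46

old refrigerator: €0.00 + (186/1000) kW × 8000 h × €0.16 = €0.00 + €238.08 = €238.08
new efficient refrigerator: €458.18 + (62/1000) kW × 8000 h × €0.16 = €458.18 + €79.36 = €537.54
Saving = €238.08 − €537.54 = −€299.46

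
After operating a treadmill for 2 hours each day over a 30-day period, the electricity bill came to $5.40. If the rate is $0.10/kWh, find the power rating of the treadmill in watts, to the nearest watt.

900 W

Energy = $5.40 ÷ $0.10/kWh = 54 kWh
Runtime = 2 h/day × 30 days = 60 h
Power = 54 kWh ÷ 60 h = 0.9 kW = 900 W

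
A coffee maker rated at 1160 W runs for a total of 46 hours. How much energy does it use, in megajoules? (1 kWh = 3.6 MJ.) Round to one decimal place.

Energy = 1.16 kW × 46 h = 53.36 kWh
= 53.36 × 3.6 MJ = 192.1 MJ

192.1 MJ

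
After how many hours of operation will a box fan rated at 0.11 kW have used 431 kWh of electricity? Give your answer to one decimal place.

3918.2 h

Hours = 431 kWh ÷ 0.11 kW = 3918.2 h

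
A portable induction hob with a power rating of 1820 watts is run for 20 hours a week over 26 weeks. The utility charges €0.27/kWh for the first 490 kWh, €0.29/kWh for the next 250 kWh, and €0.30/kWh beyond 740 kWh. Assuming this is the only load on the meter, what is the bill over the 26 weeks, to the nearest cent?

Runtime = 20 h/week × 26 weeks = 520 h
Energy = 1.82 kW × 520 h = 946.4 kWh
Tier 1 (0–490 kWh): 490 × €0.27 = €132.3
Tier 2 (490–740 kWh): 250 × €0.29 = €72.5
Above 740 kWh: 206.4 × €0.30 = €61.92
Bill = €266.72

€266.72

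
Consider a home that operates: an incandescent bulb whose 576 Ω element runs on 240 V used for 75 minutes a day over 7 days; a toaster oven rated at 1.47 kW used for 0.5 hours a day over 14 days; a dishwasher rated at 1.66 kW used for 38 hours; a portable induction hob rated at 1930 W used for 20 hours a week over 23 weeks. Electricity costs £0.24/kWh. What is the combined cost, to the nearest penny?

incandescent bulb: Power = V²/R = 240²/576 = 100 W = 0.1 kW
incandescent bulb: Runtime = 75 min × 7 = 525 min = 8.75 h
incandescent bulb: 0.1 kW × 8.75 h = 0.875 kWh
toaster oven: Runtime = 0.5 h/day × 14 days = 7 h
toaster oven: 1.47 kW × 7 h = 10.29 kWh
dishwasher: 1.66 kW × 38 h = 63.08 kWh
portable induction hob: Runtime = 20 h/week × 23 weeks = 460 h
portable induction hob: 1.93 kW × 460 h = 887.8 kWh
Total energy = 962.045 kWh
Cost = 962.045 × £0.24 = £230.89

£230.89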